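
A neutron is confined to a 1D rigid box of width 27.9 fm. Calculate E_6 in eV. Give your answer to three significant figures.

For an infinite well E_n = n²h²/(8m_nL²), so E_1 = h²/(8m_nL²) = (6.626×10^-34)²/(8·1.675×10^-27·(2.79×10^-14 m)²) = 4.209×10^-14 J.
Then E_6 = 6²·E_1 = 36·4.209×10^-14 J = 1.515×10^-12 J.
Converting, E_6 = 1.515×10^-12 J / (1.602×10^-19 J/eV) = 9.46×10^6 eV.

E_6 = 9.46×10^6 eV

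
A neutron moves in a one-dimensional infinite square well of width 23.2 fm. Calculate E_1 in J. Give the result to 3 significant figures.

E_1 = 6.09×10^-14 J

For an infinite well E_n = n²h²/(8m_nL²), so E_1 = h²/(8m_nL²) = (6.626×10^-34)²/(8·1.675×10^-27·(2.32×10^-14 m)²) = 6.087×10^-14 J.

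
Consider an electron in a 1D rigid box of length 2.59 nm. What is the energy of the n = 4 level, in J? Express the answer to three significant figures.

E_4 = 1.44×10^-19 J

For an infinite well E_n = n²h²/(8m_eL²), so E_1 = h²/(8m_eL²) = (6.626×10^-34)²/(8·9.109×10^-31·(2.59×10^-9 m)²) = 8.981×10^-21 J.
Then E_4 = 4²·E_1 = 16·8.981×10^-21 J = 1.44×10^-19 J.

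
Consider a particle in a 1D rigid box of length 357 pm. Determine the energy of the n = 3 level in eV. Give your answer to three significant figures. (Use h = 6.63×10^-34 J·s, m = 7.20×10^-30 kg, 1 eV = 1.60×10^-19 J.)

E_3 = 3.37 eV

For an infinite well E_n = n²h²/(8mL²), so E_1 = h²/(8mL²) = (6.63×10^-34)²/(8·7.20×10^-30·(3.57×10^-10 m)²) = 5.988×10^-20 J.
Then E_3 = 3²·E_1 = 9·5.988×10^-20 J = 5.389×10^-19 J.
Converting, E_3 = 5.389×10^-19 J / (1.60×10^-19 J/eV) = 3.37 eV.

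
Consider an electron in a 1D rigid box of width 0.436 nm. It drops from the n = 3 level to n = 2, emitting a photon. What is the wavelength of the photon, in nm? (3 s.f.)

λ = 125 nm

E_1 = h²/(8m_eL²) = 3.169×10^-19 J, so ΔE = (3² − 2²)E_1 = 1.585×10^-18 J.
λ = hc/ΔE = (6.626×10^-34·2.998×10^8)/1.585×10^-18 = 1.25×10^-7 m = 125 nm.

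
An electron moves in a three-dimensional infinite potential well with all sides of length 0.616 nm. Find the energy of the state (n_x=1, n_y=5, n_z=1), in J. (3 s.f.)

For a 3D rectangular well E = (h²/8m_e)·Σ n_i²/L_i² = (6.626×10^-34)²/(8·9.109×10^-31) · [1²/(0.616 nm)² + 5²/(0.616 nm)² + 1²/(0.616 nm)²].
Evaluating gives E = 4.29×10^-18 J.

E = 4.29×10^-18 J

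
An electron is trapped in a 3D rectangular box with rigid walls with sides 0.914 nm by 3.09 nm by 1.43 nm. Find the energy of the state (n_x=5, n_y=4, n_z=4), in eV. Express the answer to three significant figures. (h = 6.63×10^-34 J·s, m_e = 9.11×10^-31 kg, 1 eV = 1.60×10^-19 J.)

E = 14.9 eV

For a 3D rectangular well E = (h²/8m_e)·Σ n_i²/L_i² = (6.63×10^-34)²/(8·9.11×10^-31) · [5²/(0.914 nm)² + 4²/(3.09 nm)² + 4²/(1.43 nm)²].
Evaluating gives E = 2.378×10^-18 J = 14.9 eV.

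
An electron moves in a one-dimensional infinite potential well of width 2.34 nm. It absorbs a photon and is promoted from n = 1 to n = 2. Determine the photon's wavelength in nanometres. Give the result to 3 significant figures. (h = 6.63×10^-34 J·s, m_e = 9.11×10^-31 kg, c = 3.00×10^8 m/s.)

E_1 = h²/(8m_eL²) = 1.102×10^-20 J, so ΔE = (2² − 1²)E_1 = 3.306×10^-20 J.
λ = hc/ΔE = (6.63×10^-34·3.00×10^8)/3.306×10^-20 = 6.02×10^-6 m = 6.02×10^3 nm.

λ = 6.02×10^3 nm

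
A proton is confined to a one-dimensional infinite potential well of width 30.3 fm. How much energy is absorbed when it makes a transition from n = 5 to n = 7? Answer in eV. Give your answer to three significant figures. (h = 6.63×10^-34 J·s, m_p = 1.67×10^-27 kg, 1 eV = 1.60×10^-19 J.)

|ΔE| = 5.38×10^6 eV

E_1 = h²/(8m_pL²) = 3.584×10^-14 J.
|ΔE| = |5² − 7²|·E_1 = 24·3.584×10^-14 J = 8.602×10^-13 J = 5.38×10^6 eV.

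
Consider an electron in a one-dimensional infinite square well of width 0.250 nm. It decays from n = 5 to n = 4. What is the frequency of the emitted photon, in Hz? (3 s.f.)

E_1 = h²/(8m_eL²) = 9.640×10^-19 J and ΔE = (5² − 4²)E_1 = 8.676×10^-18 J.
f = ΔE/h = 8.676×10^-18/6.626×10^-34 = 1.31×10^16 Hz.

f = 1.31×10^16 Hz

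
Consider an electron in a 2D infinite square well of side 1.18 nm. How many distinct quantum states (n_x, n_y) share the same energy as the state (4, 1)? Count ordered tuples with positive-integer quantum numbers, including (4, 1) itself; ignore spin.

degeneracy = 2

The level has n_x² + n_y² = 17. The ordered positive-integer solutions are (1, 4), (4, 1).
That gives 2 states.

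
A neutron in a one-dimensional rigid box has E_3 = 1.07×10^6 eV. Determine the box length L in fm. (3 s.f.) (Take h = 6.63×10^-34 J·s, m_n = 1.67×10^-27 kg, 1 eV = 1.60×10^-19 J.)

From E_n = n²h²/(8m_nL²), L = n·h/√(8m_nE_n).
E_3 = 1.07×10^6 eV = 1.712×10^-13 J, so L = 3·6.63×10^-34/√(8·1.67×10^-27·1.712×10^-13) = 4.16×10^-14 m = 41.6 fm.

L = 41.6 fm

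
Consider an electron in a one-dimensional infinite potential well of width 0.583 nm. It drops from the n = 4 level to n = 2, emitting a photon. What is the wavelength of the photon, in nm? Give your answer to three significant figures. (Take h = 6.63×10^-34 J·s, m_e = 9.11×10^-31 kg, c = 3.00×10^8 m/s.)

λ = 93.4 nm

E_1 = h²/(8m_eL²) = 1.775×10^-19 J, so ΔE = (4² − 2²)E_1 = 2.130×10^-18 J.
λ = hc/ΔE = (6.63×10^-34·3.00×10^8)/2.130×10^-18 = 9.34×10^-8 m = 93.4 nm.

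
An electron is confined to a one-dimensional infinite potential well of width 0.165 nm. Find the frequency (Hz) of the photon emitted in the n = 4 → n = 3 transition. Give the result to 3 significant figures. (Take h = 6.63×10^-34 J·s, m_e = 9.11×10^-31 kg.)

E_1 = h²/(8m_eL²) = 2.215×10^-18 J and ΔE = (4² − 3²)E_1 = 1.551×10^-17 J.
f = ΔE/h = 1.551×10^-17/6.63×10^-34 = 2.34×10^16 Hz.

f = 2.34×10^16 Hz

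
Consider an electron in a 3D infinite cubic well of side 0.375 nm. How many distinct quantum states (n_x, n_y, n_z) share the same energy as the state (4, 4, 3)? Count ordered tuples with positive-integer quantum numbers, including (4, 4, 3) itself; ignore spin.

The level has n_x² + n_y² + n_z² = 41. The ordered positive-integer solutions are (1, 2, 6), (1, 6, 2), (2, 1, 6), (2, 6, 1), (3, 4, 4), (4, 3, 4), (4, 4, 3), (6, 1, 2), (6, 2, 1).
That gives 9 states.

degeneracy = 9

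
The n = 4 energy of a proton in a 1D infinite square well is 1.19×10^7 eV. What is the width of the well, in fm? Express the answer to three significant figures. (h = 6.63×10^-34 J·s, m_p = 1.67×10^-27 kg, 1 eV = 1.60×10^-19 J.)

L = 16.6 fm

From E_n = n²h²/(8m_pL²), L = n·h/√(8m_pE_n).
E_4 = 1.19×10^7 eV = 1.904×10^-12 J, so L = 4·6.63×10^-34/√(8·1.67×10^-27·1.904×10^-12) = 1.66×10^-14 m = 16.6 fm.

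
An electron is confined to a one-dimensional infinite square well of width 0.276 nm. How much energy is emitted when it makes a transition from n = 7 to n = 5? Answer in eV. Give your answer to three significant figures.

|ΔE| = 118 eV

E_1 = h²/(8m_eL²) = 7.909×10^-19 J.
|ΔE| = |7² − 5²|·E_1 = 24·7.909×10^-19 J = 1.898×10^-17 J = 118 eV.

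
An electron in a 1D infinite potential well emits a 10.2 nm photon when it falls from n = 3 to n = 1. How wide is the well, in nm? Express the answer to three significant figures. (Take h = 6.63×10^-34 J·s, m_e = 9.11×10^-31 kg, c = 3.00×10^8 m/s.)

The photon carries ΔE = hc/λ = 6.63×10^-34·3.00×10^8/1.02×10^-8 m = 1.950×10^-17 J.
Since ΔE = (3² − 1²)E_1, E_1 = 2.437×10^-18 J, and L = h/√(8m_eE_1) = 1.57×10^-10 m = 0.157 nm.

L = 0.157 nm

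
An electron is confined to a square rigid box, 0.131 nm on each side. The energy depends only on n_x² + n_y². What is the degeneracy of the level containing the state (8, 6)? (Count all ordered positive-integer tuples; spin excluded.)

degeneracy = 2

The level has n_x² + n_y² = 100. The ordered positive-integer solutions are (6, 8), (8, 6).
That gives 2 states.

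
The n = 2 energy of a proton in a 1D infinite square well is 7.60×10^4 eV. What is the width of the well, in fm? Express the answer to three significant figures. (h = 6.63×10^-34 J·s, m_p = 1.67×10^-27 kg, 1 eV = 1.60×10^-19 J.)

From E_n = n²h²/(8m_pL²), L = n·h/√(8m_pE_n).
E_2 = 7.60×10^4 eV = 1.216×10^-14 J, so L = 2·6.63×10^-34/√(8·1.67×10^-27·1.216×10^-14) = 1.04×10^-13 m = 104 fm.

L = 104 fm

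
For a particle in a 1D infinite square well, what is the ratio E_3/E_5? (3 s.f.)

E_n ∝ n², so E_3/E_5 = 3²/5² = 9/25 = 0.360.

0.360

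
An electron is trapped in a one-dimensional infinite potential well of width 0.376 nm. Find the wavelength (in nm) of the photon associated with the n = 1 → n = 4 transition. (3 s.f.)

E_1 = h²/(8m_eL²) = 4.262×10^-19 J, so ΔE = (4² − 1²)E_1 = 6.393×10^-18 J.
λ = hc/ΔE = (6.626×10^-34·2.998×10^8)/6.393×10^-18 = 3.11×10^-8 m = 31.1 nm.

λ = 31.1 nm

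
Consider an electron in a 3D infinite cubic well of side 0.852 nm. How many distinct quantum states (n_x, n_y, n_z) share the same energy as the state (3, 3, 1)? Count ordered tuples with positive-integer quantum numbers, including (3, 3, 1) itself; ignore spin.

The level has n_x² + n_y² + n_z² = 19. The ordered positive-integer solutions are (1, 3, 3), (3, 1, 3), (3, 3, 1).
That gives 3 states.

degeneracy = 3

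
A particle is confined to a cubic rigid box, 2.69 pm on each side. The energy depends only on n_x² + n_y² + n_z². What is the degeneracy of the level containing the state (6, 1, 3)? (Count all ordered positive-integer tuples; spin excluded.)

The level has n_x² + n_y² + n_z² = 46. The ordered positive-integer solutions are (1, 3, 6), (1, 6, 3), (3, 1, 6), (3, 6, 1), (6, 1, 3), (6, 3, 1).
That gives 6 states.

degeneracy = 6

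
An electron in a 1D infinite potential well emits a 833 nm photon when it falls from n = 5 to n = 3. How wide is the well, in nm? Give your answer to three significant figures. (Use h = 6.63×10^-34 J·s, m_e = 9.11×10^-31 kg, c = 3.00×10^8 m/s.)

L = 2.01 nm

The photon carries ΔE = hc/λ = 6.63×10^-34·3.00×10^8/8.33×10^-7 m = 2.388×10^-19 J.
Since ΔE = (5² − 3²)E_1, E_1 = 1.492×10^-20 J, and L = h/√(8m_eE_1) = 2.01×10^-9 m = 2.01 nm.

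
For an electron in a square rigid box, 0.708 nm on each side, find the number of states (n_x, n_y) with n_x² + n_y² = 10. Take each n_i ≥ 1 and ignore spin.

degeneracy = 2

The level has n_x² + n_y² = 10. The ordered positive-integer solutions are (1, 3), (3, 1).
That gives 2 states.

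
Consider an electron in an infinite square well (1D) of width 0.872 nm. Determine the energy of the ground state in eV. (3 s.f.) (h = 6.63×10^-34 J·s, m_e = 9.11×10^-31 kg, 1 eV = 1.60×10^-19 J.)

E_1 = 0.496 eV

For an infinite well E_n = n²h²/(8m_eL²), so E_1 = h²/(8m_eL²) = (6.63×10^-34)²/(8·9.11×10^-31·(8.72×10^-10 m)²) = 7.932×10^-20 J.
Converting, E_1 = 7.932×10^-20 J / (1.60×10^-19 J/eV) = 0.496 eV.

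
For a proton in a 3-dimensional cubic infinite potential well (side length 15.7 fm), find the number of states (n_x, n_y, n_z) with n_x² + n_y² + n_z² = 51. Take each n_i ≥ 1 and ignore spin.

The level has n_x² + n_y² + n_z² = 51. The ordered positive-integer solutions are (1, 1, 7), (1, 5, 5), (1, 7, 1), (5, 1, 5), (5, 5, 1), (7, 1, 1).
That gives 6 states.

degeneracy = 6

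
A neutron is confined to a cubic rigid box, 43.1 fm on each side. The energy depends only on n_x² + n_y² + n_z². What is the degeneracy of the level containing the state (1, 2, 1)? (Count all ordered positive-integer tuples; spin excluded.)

The level has n_x² + n_y² + n_z² = 6. The ordered positive-integer solutions are (1, 1, 2), (1, 2, 1), (2, 1, 1).
That gives 3 states.

degeneracy = 3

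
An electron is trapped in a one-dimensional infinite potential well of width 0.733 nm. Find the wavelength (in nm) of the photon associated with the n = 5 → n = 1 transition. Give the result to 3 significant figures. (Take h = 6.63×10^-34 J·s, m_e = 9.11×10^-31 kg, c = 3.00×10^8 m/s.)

λ = 73.8 nm

E_1 = h²/(8m_eL²) = 1.123×10^-19 J, so ΔE = (5² − 1²)E_1 = 2.695×10^-18 J.
λ = hc/ΔE = (6.63×10^-34·3.00×10^8)/2.695×10^-18 = 7.38×10^-8 m = 73.8 nm.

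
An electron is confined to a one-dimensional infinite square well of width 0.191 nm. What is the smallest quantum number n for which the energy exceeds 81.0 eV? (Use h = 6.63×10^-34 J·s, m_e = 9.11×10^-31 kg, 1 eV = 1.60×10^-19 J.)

E_1 = h²/(8m_eL²) = 1.653×10^-18 J = 10.33 eV.
Need n² > 81.0/10.33 = 7.841, i.e. n > 2.800.
The smallest integer satisfying this is n = 3.

n = 3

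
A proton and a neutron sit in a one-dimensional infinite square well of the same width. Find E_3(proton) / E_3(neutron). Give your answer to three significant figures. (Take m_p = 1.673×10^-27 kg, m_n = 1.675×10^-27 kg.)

E_n ∝ 1/m at fixed n and L, so the ratio is m_n/m_p = 1.675×10^-27/1.673×10^-27 = 1.00.

1.00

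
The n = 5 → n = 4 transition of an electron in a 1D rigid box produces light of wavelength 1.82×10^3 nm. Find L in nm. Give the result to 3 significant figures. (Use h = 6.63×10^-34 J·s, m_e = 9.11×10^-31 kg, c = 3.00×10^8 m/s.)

The photon carries ΔE = hc/λ = 6.63×10^-34·3.00×10^8/1.82×10^-6 m = 1.093×10^-19 J.
Since ΔE = (5² − 4²)E_1, E_1 = 1.214×10^-20 J, and L = h/√(8m_eE_1) = 2.23×10^-9 m = 2.23 nm.

L = 2.23 nm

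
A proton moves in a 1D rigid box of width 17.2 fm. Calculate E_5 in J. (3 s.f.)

For an infinite well E_n = n²h²/(8m_pL²), so E_1 = h²/(8m_pL²) = (6.626×10^-34)²/(8·1.673×10^-27·(1.72×10^-14 m)²) = 1.109×10^-13 J.
Then E_5 = 5²·E_1 = 25·1.109×10^-13 J = 2.77×10^-12 J.

E_5 = 2.77×10^-12 J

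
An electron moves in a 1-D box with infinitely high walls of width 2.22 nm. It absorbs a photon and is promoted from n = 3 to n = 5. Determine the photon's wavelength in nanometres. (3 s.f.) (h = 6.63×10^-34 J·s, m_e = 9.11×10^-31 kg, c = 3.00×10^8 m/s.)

E_1 = h²/(8m_eL²) = 1.224×10^-20 J, so ΔE = (5² − 3²)E_1 = 1.958×10^-19 J.
λ = hc/ΔE = (6.63×10^-34·3.00×10^8)/1.958×10^-19 = 1.02×10^-6 m = 1.02×10^3 nm.

λ = 1.02×10^3 nm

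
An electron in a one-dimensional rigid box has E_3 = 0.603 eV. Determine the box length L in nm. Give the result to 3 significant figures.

From E_n = n²h²/(8m_eL²), L = n·h/√(8m_eE_n).
E_3 = 0.603 eV = 9.660×10^-20 J, so L = 3·6.626×10^-34/√(8·9.109×10^-31·9.660×10^-20) = 2.37×10^-9 m = 2.37 nm.

L = 2.37 nm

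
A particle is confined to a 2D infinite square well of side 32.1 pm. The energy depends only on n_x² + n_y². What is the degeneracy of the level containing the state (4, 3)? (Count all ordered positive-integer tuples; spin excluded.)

degeneracy = 2

The level has n_x² + n_y² = 25. The ordered positive-integer solutions are (3, 4), (4, 3).
That gives 2 states.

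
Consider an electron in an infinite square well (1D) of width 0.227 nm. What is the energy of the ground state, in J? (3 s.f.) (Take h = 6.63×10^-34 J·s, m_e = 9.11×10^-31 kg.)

For an infinite well E_n = n²h²/(8m_eL²), so E_1 = h²/(8m_eL²) = (6.63×10^-34)²/(8·9.11×10^-31·(2.27×10^-10 m)²) = 1.170×10^-18 J.

E_1 = 1.17×10^-18 J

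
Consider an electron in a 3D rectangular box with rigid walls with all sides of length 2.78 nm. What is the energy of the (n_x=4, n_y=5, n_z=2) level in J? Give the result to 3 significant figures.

E = 3.51×10^-19 J

For a 3D rectangular well E = (h²/8m_e)·Σ n_i²/L_i² = (6.626×10^-34)²/(8·9.109×10^-31) · [4²/(2.78 nm)² + 5²/(2.78 nm)² + 2²/(2.78 nm)²].
Evaluating gives E = 3.51×10^-19 J.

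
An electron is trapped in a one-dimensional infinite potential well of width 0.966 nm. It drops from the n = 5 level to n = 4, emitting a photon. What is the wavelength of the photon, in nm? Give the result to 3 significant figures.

E_1 = h²/(8m_eL²) = 6.456×10^-20 J, so ΔE = (5² − 4²)E_1 = 5.810×10^-19 J.
λ = hc/ΔE = (6.626×10^-34·2.998×10^8)/5.810×10^-19 = 3.42×10^-7 m = 342 nm.

λ = 342 nm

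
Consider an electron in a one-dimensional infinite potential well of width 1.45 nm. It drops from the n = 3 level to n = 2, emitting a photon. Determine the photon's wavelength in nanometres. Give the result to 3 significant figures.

E_1 = h²/(8m_eL²) = 2.866×10^-20 J, so ΔE = (3² − 2²)E_1 = 1.433×10^-19 J.
λ = hc/ΔE = (6.626×10^-34·2.998×10^8)/1.433×10^-19 = 1.39×10^-6 m = 1.39×10^3 nm.

λ = 1.39×10^3 nm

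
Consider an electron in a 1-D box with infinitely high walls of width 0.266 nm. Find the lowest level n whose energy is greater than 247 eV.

n = 7

E_1 = h²/(8m_eL²) = 8.515×10^-19 J = 5.315 eV.
Need n² > 247/5.315 = 46.47, i.e. n > 6.817.
The smallest integer satisfying this is n = 7.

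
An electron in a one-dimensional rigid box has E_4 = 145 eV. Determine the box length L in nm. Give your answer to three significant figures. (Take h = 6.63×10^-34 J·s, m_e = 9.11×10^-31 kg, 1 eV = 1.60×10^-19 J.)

From E_n = n²h²/(8m_eL²), L = n·h/√(8m_eE_n).
E_4 = 145 eV = 2.320×10^-17 J, so L = 4·6.63×10^-34/√(8·9.11×10^-31·2.320×10^-17) = 2.04×10^-10 m = 0.204 nm.

L = 0.204 nm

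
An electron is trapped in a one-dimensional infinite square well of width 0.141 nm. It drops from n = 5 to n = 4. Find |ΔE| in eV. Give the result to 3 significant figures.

|ΔE| = 170 eV

E_1 = h²/(8m_eL²) = 3.030×10^-18 J.
|ΔE| = |5² − 4²|·E_1 = 9·3.030×10^-18 J = 2.727×10^-17 J = 170 eV.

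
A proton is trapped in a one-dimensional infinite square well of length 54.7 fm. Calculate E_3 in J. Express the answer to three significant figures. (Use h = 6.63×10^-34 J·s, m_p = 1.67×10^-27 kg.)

For an infinite well E_n = n²h²/(8m_pL²), so E_1 = h²/(8m_pL²) = (6.63×10^-34)²/(8·1.67×10^-27·(5.47×10^-14 m)²) = 1.100×10^-14 J.
Then E_3 = 3²·E_1 = 9·1.100×10^-14 J = 9.90×10^-14 J.

E_3 = 9.90×10^-14 J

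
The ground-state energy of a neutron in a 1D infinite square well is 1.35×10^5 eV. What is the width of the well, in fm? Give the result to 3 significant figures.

L = 38.9 fm

From E_n = n²h²/(8m_nL²), L = n·h/√(8m_nE_n).
E_1 = 1.35×10^5 eV = 2.163×10^-14 J, so L = 1·6.626×10^-34/√(8·1.675×10^-27·2.163×10^-14) = 3.89×10^-14 m = 38.9 fm.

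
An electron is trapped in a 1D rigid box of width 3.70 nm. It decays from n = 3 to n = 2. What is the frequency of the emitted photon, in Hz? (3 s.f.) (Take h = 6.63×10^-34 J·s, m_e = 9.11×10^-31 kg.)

f = 3.32×10^13 Hz

E_1 = h²/(8m_eL²) = 4.406×10^-21 J and ΔE = (3² − 2²)E_1 = 2.203×10^-20 J.
f = ΔE/h = 2.203×10^-20/6.63×10^-34 = 3.32×10^13 Hz.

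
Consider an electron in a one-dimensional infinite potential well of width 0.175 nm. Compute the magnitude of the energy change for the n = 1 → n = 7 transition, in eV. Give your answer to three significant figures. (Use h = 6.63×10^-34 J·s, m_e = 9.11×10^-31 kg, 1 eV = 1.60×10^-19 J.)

|ΔE| = 591 eV

E_1 = h²/(8m_eL²) = 1.969×10^-18 J.
|ΔE| = |1² − 7²|·E_1 = 48·1.969×10^-18 J = 9.451×10^-17 J = 591 eV.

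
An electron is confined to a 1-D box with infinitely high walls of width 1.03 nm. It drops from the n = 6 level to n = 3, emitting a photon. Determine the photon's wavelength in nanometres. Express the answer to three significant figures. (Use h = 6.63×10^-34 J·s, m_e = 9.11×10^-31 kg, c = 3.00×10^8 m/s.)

λ = 130 nm

E_1 = h²/(8m_eL²) = 5.685×10^-20 J, so ΔE = (6² − 3²)E_1 = 1.535×10^-18 J.
λ = hc/ΔE = (6.63×10^-34·3.00×10^8)/1.535×10^-18 = 1.30×10^-7 m = 130 nm.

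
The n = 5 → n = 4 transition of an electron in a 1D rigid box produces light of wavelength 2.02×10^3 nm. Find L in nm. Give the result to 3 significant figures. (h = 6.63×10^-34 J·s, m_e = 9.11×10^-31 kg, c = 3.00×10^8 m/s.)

L = 2.35 nm

The photon carries ΔE = hc/λ = 6.63×10^-34·3.00×10^8/2.02×10^-6 m = 9.847×10^-20 J.
Since ΔE = (5² − 4²)E_1, E_1 = 1.094×10^-20 J, and L = h/√(8m_eE_1) = 2.35×10^-9 m = 2.35 nm.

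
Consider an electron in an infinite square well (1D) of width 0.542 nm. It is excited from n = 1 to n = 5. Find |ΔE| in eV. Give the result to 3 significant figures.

|ΔE| = 30.7 eV

E_1 = h²/(8m_eL²) = 2.051×10^-19 J.
|ΔE| = |1² − 5²|·E_1 = 24·2.051×10^-19 J = 4.922×10^-18 J = 30.7 eV.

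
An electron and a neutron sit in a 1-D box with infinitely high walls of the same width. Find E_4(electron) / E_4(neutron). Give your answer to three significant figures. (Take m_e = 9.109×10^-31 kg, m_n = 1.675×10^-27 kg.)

1.84×10^3

E_n ∝ 1/m at fixed n and L, so the ratio is m_n/m_e = 1.675×10^-27/9.109×10^-31 = 1.84×10^3.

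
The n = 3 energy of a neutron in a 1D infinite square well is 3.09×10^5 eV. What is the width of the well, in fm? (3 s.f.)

From E_n = n²h²/(8m_nL²), L = n·h/√(8m_nE_n).
E_3 = 3.09×10^5 eV = 4.950×10^-14 J, so L = 3·6.626×10^-34/√(8·1.675×10^-27·4.950×10^-14) = 7.72×10^-14 m = 77.2 fm.

L = 77.2 fm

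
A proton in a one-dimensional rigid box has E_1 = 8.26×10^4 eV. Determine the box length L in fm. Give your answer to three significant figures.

From E_n = n²h²/(8m_pL²), L = n·h/√(8m_pE_n).
E_1 = 8.26×10^4 eV = 1.323×10^-14 J, so L = 1·6.626×10^-34/√(8·1.673×10^-27·1.323×10^-14) = 4.98×10^-14 m = 49.8 fm.

L = 49.8 fm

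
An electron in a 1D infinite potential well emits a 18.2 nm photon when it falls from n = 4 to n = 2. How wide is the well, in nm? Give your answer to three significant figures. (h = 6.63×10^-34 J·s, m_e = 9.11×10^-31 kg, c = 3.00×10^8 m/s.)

L = 0.257 nm

The photon carries ΔE = hc/λ = 6.63×10^-34·3.00×10^8/1.82×10^-8 m = 1.093×10^-17 J.
Since ΔE = (4² − 2²)E_1, E_1 = 9.108×10^-19 J, and L = h/√(8m_eE_1) = 2.57×10^-10 m = 0.257 nm.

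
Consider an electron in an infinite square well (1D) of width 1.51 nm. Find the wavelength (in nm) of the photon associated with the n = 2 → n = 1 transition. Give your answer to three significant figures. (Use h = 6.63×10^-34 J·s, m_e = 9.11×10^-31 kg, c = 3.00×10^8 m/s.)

E_1 = h²/(8m_eL²) = 2.645×10^-20 J, so ΔE = (2² − 1²)E_1 = 7.935×10^-20 J.
λ = hc/ΔE = (6.63×10^-34·3.00×10^8)/7.935×10^-20 = 2.51×10^-6 m = 2.51×10^3 nm.

λ = 2.51×10^3 nm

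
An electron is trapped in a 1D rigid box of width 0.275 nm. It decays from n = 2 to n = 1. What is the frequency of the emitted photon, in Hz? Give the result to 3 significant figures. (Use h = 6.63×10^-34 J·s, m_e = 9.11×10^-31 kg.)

f = 3.61×10^15 Hz

E_1 = h²/(8m_eL²) = 7.975×10^-19 J and ΔE = (2² − 1²)E_1 = 2.393×10^-18 J.
f = ΔE/h = 2.393×10^-18/6.63×10^-34 = 3.61×10^15 Hz.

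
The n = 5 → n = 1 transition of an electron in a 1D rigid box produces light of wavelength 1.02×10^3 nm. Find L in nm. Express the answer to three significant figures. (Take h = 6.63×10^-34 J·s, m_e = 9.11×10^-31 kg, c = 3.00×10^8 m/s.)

The photon carries ΔE = hc/λ = 6.63×10^-34·3.00×10^8/1.02×10^-6 m = 1.950×10^-19 J.
Since ΔE = (5² − 1²)E_1, E_1 = 8.125×10^-21 J, and L = h/√(8m_eE_1) = 2.72×10^-9 m = 2.72 nm.

L = 2.72 nm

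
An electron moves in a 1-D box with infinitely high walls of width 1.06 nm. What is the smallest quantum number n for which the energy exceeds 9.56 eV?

E_1 = h²/(8m_eL²) = 5.362×10^-20 J = 0.3347 eV.
Need n² > 9.56/0.3347 = 28.56, i.e. n > 5.344.
The smallest integer satisfying this is n = 6.

n = 6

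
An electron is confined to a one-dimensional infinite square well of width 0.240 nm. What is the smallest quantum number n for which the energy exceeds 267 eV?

E_1 = h²/(8m_eL²) = 1.046×10^-18 J = 6.529 eV.
Need n² > 267/6.529 = 40.89, i.e. n > 6.395.
The smallest integer satisfying this is n = 7.

n = 7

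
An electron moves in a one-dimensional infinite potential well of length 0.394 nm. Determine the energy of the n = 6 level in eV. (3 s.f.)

For an infinite well E_n = n²h²/(8m_eL²), so E_1 = h²/(8m_eL²) = (6.626×10^-34)²/(8·9.109×10^-31·(3.94×10^-10 m)²) = 3.881×10^-19 J.
Then E_6 = 6²·E_1 = 36·3.881×10^-19 J = 1.397×10^-17 J.
Converting, E_6 = 1.397×10^-17 J / (1.602×10^-19 J/eV) = 87.2 eV.

E_6 = 87.2 eV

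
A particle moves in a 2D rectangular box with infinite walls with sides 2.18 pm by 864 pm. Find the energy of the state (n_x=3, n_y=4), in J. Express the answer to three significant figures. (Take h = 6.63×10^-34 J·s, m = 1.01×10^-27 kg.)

For a 2D rectangular well E = (h²/8m)·Σ n_i²/L_i² = (6.63×10^-34)²/(8·1.01×10^-27) · [3²/(2.18 pm)² + 4²/(864 pm)²].
Evaluating gives E = 1.03×10^-16 J.

E = 1.03×10^-16 J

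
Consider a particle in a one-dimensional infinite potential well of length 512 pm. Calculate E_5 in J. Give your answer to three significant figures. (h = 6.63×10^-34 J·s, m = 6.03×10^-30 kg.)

E_5 = 8.69×10^-19 J

For an infinite well E_n = n²h²/(8mL²), so E_1 = h²/(8mL²) = (6.63×10^-34)²/(8·6.03×10^-30·(5.12×10^-10 m)²) = 3.476×10^-20 J.
Then E_5 = 5²·E_1 = 25·3.476×10^-20 J = 8.69×10^-19 J.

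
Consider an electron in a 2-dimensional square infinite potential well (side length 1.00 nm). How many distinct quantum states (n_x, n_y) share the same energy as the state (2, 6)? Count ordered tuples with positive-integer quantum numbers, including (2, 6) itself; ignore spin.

degeneracy = 2

The level has n_x² + n_y² = 40. The ordered positive-integer solutions are (2, 6), (6, 2).
That gives 2 states.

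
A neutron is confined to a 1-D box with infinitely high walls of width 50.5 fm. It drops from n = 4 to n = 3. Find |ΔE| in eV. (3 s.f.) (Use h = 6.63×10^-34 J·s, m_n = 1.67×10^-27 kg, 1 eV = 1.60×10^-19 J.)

|ΔE| = 5.64×10^5 eV

E_1 = h²/(8m_nL²) = 1.290×10^-14 J.
|ΔE| = |4² − 3²|·E_1 = 7·1.290×10^-14 J = 9.030×10^-14 J = 5.64×10^5 eV.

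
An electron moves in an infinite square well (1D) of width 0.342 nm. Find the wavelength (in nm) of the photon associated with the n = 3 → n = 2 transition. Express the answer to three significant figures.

E_1 = h²/(8m_eL²) = 5.151×10^-19 J, so ΔE = (3² − 2²)E_1 = 2.575×10^-18 J.
λ = hc/ΔE = (6.626×10^-34·2.998×10^8)/2.575×10^-18 = 7.71×10^-8 m = 77.1 nm.

λ = 77.1 nm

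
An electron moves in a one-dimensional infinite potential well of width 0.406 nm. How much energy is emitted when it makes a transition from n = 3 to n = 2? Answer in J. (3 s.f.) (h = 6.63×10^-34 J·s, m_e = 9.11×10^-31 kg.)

|ΔE| = 1.83×10^-18 J

E_1 = h²/(8m_eL²) = 3.659×10^-19 J.
|ΔE| = |3² − 2²|·E_1 = 5·3.659×10^-19 J = 1.83×10^-18 J.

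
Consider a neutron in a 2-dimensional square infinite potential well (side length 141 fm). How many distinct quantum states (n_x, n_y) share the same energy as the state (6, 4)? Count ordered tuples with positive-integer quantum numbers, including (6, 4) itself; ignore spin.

degeneracy = 2

The level has n_x² + n_y² = 52. The ordered positive-integer solutions are (4, 6), (6, 4).
That gives 2 states.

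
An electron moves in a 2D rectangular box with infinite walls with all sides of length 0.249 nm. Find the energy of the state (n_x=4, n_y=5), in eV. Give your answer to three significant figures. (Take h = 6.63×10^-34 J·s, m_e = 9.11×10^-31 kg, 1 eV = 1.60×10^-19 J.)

E = 249 eV

For a 2D rectangular well E = (h²/8m_e)·Σ n_i²/L_i² = (6.63×10^-34)²/(8·9.11×10^-31) · [4²/(0.249 nm)² + 5²/(0.249 nm)²].
Evaluating gives E = 3.988×10^-17 J = 249 eV.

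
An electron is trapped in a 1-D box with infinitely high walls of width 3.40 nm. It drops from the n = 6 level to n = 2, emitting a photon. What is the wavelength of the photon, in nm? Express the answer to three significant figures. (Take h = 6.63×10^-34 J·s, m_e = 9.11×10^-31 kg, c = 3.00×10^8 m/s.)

E_1 = h²/(8m_eL²) = 5.217×10^-21 J, so ΔE = (6² − 2²)E_1 = 1.669×10^-19 J.
λ = hc/ΔE = (6.63×10^-34·3.00×10^8)/1.669×10^-19 = 1.19×10^-6 m = 1.19×10^3 nm.

λ = 1.19×10^3 nm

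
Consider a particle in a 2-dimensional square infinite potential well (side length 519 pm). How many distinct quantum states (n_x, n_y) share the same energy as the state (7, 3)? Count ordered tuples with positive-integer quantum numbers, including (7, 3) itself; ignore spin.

degeneracy = 2

The level has n_x² + n_y² = 58. The ordered positive-integer solutions are (3, 7), (7, 3).
That gives 2 states.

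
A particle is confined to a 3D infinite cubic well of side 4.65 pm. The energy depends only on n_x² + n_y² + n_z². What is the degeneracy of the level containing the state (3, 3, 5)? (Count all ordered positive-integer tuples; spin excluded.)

The level has n_x² + n_y² + n_z² = 43. The ordered positive-integer solutions are (3, 3, 5), (3, 5, 3), (5, 3, 3).
That gives 3 states.

degeneracy = 3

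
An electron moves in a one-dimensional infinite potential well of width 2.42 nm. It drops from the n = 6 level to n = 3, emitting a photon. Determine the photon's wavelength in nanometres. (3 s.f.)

λ = 715 nm

E_1 = h²/(8m_eL²) = 1.029×10^-20 J, so ΔE = (6² − 3²)E_1 = 2.778×10^-19 J.
λ = hc/ΔE = (6.626×10^-34·2.998×10^8)/2.778×10^-19 = 7.15×10^-7 m = 715 nm.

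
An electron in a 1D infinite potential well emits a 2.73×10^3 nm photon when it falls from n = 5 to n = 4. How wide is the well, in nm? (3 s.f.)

The photon carries ΔE = hc/λ = 6.626×10^-34·2.998×10^8/2.73×10^-6 m = 7.276×10^-20 J.
Since ΔE = (5² − 4²)E_1, E_1 = 8.084×10^-21 J, and L = h/√(8m_eE_1) = 2.73×10^-9 m = 2.73 nm.

L = 2.73 nm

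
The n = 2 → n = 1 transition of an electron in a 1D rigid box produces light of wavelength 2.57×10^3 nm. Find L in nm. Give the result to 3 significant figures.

L = 1.53 nm

The photon carries ΔE = hc/λ = 6.626×10^-34·2.998×10^8/2.57×10^-6 m = 7.729×10^-20 J.
Since ΔE = (2² − 1²)E_1, E_1 = 2.576×10^-20 J, and L = h/√(8m_eE_1) = 1.53×10^-9 m = 1.53 nm.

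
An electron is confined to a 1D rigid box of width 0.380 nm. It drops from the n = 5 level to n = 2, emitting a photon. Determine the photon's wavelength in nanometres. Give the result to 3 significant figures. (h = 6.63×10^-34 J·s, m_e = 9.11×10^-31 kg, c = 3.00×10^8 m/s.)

E_1 = h²/(8m_eL²) = 4.177×10^-19 J, so ΔE = (5² − 2²)E_1 = 8.772×10^-18 J.
λ = hc/ΔE = (6.63×10^-34·3.00×10^8)/8.772×10^-18 = 2.27×10^-8 m = 22.7 nm.

λ = 22.7 nm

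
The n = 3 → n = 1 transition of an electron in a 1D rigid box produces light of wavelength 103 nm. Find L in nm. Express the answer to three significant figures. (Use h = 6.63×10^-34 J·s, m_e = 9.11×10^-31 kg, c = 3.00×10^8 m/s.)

L = 0.500 nm

The photon carries ΔE = hc/λ = 6.63×10^-34·3.00×10^8/1.03×10^-7 m = 1.931×10^-18 J.
Since ΔE = (3² − 1²)E_1, E_1 = 2.414×10^-19 J, and L = h/√(8m_eE_1) = 5.00×10^-10 m = 0.500 nm.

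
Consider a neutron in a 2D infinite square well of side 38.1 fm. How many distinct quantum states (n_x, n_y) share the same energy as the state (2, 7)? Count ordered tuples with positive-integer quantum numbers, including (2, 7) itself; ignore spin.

The level has n_x² + n_y² = 53. The ordered positive-integer solutions are (2, 7), (7, 2).
That gives 2 states.

degeneracy = 2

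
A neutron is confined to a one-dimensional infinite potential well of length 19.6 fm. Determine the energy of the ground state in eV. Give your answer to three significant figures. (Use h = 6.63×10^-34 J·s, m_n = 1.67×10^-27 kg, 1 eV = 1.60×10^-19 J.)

For an infinite well E_n = n²h²/(8m_nL²), so E_1 = h²/(8m_nL²) = (6.63×10^-34)²/(8·1.67×10^-27·(1.96×10^-14 m)²) = 8.565×10^-14 J.
Converting, E_1 = 8.565×10^-14 J / (1.60×10^-19 J/eV) = 5.35×10^5 eV.

E_1 = 5.35×10^5 eV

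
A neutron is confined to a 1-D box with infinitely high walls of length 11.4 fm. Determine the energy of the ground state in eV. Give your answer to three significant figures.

E_1 = 1.57×10^6 eV

For an infinite well E_n = n²h²/(8m_nL²), so E_1 = h²/(8m_nL²) = (6.626×10^-34)²/(8·1.675×10^-27·(1.14×10^-14 m)²) = 2.521×10^-13 J.
Converting, E_1 = 2.521×10^-13 J / (1.602×10^-19 J/eV) = 1.57×10^6 eV.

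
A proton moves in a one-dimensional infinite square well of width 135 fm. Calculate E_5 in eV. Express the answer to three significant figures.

E_5 = 2.81×10^5 eV

For an infinite well E_n = n²h²/(8m_pL²), so E_1 = h²/(8m_pL²) = (6.626×10^-34)²/(8·1.673×10^-27·(1.35×10^-13 m)²) = 1.800×10^-15 J.
Then E_5 = 5²·E_1 = 25·1.800×10^-15 J = 4.500×10^-14 J.
Converting, E_5 = 4.500×10^-14 J / (1.602×10^-19 J/eV) = 2.81×10^5 eV.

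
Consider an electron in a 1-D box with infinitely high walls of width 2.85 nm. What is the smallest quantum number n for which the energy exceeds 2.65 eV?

E_1 = h²/(8m_eL²) = 7.417×10^-21 J = 0.04630 eV.
Need n² > 2.65/0.04630 = 57.24, i.e. n > 7.566.
The smallest integer satisfying this is n = 8.

n = 8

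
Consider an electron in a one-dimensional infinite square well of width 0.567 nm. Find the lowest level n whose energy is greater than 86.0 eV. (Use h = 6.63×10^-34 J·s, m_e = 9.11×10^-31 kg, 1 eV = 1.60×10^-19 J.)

E_1 = h²/(8m_eL²) = 1.876×10^-19 J = 1.173 eV.
Need n² > 86.0/1.173 = 73.32, i.e. n > 8.563.
The smallest integer satisfying this is n = 9.

n = 9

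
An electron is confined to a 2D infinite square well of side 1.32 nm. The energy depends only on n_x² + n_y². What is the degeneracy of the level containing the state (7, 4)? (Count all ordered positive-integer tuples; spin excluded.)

degeneracy = 4

The level has n_x² + n_y² = 65. The ordered positive-integer solutions are (1, 8), (4, 7), (7, 4), (8, 1).
That gives 4 states.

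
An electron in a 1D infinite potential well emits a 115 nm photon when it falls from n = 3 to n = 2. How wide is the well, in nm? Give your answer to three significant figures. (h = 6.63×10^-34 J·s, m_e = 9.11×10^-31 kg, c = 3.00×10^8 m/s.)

The photon carries ΔE = hc/λ = 6.63×10^-34·3.00×10^8/1.15×10^-7 m = 1.730×10^-18 J.
Since ΔE = (3² − 2²)E_1, E_1 = 3.460×10^-19 J, and L = h/√(8m_eE_1) = 4.18×10^-10 m = 0.418 nm.

L = 0.418 nm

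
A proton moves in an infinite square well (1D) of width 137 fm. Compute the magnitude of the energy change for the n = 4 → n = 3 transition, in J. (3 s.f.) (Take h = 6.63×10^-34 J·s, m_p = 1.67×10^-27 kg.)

E_1 = h²/(8m_pL²) = 1.753×10^-15 J.
|ΔE| = |4² − 3²|·E_1 = 7·1.753×10^-15 J = 1.23×10^-14 J.

|ΔE| = 1.23×10^-14 J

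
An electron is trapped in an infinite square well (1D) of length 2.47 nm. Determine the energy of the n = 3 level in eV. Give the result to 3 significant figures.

For an infinite well E_n = n²h²/(8m_eL²), so E_1 = h²/(8m_eL²) = (6.626×10^-34)²/(8·9.109×10^-31·(2.47×10^-9 m)²) = 9.875×10^-21 J.
Then E_3 = 3²·E_1 = 9·9.875×10^-21 J = 8.888×10^-20 J.
Converting, E_3 = 8.888×10^-20 J / (1.602×10^-19 J/eV) = 0.555 eV.

E_3 = 0.555 eV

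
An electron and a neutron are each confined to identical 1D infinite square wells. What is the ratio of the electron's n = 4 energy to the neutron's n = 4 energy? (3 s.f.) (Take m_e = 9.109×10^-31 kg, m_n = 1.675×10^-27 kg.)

1.84×10^3

E_n ∝ 1/m at fixed n and L, so the ratio is m_n/m_e = 1.675×10^-27/9.109×10^-31 = 1.84×10^3.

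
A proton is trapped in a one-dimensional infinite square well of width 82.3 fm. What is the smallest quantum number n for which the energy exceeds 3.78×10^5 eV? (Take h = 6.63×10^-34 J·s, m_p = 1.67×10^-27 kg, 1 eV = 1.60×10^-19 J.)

n = 4

E_1 = h²/(8m_pL²) = 4.858×10^-15 J = 3.036×10^4 eV.
Need n² > 3.78×10^5/3.036×10^4 = 12.45, i.e. n > 3.528.
The smallest integer satisfying this is n = 4.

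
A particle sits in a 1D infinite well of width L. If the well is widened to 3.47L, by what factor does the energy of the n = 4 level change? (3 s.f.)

E_n ∝ 1/L², so the energy scales by 1/3.47² = 0.0831.

0.0831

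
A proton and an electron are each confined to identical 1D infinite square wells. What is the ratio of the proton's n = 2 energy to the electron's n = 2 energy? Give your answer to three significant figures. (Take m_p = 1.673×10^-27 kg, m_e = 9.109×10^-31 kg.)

5.44×10^-4

E_n ∝ 1/m at fixed n and L, so the ratio is m_e/m_p = 9.109×10^-31/1.673×10^-27 = 5.44×10^-4.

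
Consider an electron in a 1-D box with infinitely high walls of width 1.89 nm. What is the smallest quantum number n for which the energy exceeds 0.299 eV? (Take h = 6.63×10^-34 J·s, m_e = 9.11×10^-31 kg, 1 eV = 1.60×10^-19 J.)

E_1 = h²/(8m_eL²) = 1.688×10^-20 J = 0.1055 eV.
Need n² > 0.299/0.1055 = 2.834, i.e. n > 1.683.
The smallest integer satisfying this is n = 2.

n = 2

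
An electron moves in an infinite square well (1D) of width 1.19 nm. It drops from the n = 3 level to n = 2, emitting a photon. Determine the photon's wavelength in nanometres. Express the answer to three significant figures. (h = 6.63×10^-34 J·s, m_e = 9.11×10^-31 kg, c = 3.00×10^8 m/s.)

E_1 = h²/(8m_eL²) = 4.259×10^-20 J, so ΔE = (3² − 2²)E_1 = 2.129×10^-19 J.
λ = hc/ΔE = (6.63×10^-34·3.00×10^8)/2.129×10^-19 = 9.34×10^-7 m = 934 nm.

λ = 934 nm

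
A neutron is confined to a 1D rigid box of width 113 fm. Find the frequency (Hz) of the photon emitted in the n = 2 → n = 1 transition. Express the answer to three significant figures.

E_1 = h²/(8m_nL²) = 2.566×10^-15 J and ΔE = (2² − 1²)E_1 = 7.698×10^-15 J.
f = ΔE/h = 7.698×10^-15/6.626×10^-34 = 1.16×10^19 Hz.

f = 1.16×10^19 Hz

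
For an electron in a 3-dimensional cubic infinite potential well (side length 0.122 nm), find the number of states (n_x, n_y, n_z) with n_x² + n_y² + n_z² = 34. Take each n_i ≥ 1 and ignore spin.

degeneracy = 3

The level has n_x² + n_y² + n_z² = 34. The ordered positive-integer solutions are (3, 3, 4), (3, 4, 3), (4, 3, 3).
That gives 3 states.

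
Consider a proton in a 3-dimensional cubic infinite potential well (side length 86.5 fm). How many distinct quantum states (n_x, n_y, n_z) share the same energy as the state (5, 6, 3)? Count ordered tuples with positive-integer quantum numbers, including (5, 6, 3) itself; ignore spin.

The level has n_x² + n_y² + n_z² = 70. The ordered positive-integer solutions are (3, 5, 6), (3, 6, 5), (5, 3, 6), (5, 6, 3), (6, 3, 5), (6, 5, 3).
That gives 6 states.

degeneracy = 6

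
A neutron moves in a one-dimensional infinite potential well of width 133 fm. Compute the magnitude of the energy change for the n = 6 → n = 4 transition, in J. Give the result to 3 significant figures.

|ΔE| = 3.70×10^-14 J

E_1 = h²/(8m_nL²) = 1.852×10^-15 J.
|ΔE| = |6² − 4²|·E_1 = 20·1.852×10^-15 J = 3.70×10^-14 J.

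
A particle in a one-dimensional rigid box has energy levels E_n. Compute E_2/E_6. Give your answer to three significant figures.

E_n ∝ n², so E_2/E_6 = 2²/6² = 4/36 = 0.111.

0.111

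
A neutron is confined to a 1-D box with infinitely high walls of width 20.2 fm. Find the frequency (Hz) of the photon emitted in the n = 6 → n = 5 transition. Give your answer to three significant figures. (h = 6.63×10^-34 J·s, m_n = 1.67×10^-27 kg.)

f = 1.34×10^21 Hz

E_1 = h²/(8m_nL²) = 8.063×10^-14 J and ΔE = (6² − 5²)E_1 = 8.869×10^-13 J.
f = ΔE/h = 8.869×10^-13/6.63×10^-34 = 1.34×10^21 Hz.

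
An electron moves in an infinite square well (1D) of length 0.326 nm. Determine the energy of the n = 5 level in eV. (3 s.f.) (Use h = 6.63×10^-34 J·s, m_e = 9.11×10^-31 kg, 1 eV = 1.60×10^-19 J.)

For an infinite well E_n = n²h²/(8m_eL²), so E_1 = h²/(8m_eL²) = (6.63×10^-34)²/(8·9.11×10^-31·(3.26×10^-10 m)²) = 5.675×10^-19 J.
Then E_5 = 5²·E_1 = 25·5.675×10^-19 J = 1.419×10^-17 J.
Converting, E_5 = 1.419×10^-17 J / (1.60×10^-19 J/eV) = 88.7 eV.

E_5 = 88.7 eV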